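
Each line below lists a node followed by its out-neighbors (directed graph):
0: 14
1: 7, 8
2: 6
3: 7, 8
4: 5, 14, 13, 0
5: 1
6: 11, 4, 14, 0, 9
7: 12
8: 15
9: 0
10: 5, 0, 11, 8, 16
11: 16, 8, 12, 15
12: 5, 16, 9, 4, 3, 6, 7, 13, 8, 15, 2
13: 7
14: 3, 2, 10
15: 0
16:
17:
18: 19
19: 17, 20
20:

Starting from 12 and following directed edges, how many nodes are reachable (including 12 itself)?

17

BFS from 12 visits: 12, 2, 3, 4, 5, 6, 7, 8, 9, 13, 15, 16, 0, 14, 1, 11, 10
Reachable nodes: 17 of 21 total.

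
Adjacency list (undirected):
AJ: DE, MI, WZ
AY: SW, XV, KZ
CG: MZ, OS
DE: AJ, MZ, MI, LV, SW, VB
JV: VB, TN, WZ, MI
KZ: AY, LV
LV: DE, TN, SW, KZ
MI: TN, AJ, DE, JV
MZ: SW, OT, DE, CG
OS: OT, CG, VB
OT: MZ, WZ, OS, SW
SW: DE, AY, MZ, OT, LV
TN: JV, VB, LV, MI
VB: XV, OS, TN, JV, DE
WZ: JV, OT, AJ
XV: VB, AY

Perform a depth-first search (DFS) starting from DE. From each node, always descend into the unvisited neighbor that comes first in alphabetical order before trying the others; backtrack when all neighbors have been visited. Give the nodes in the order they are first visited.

Visit DE
DE → AJ
AJ → MI
MI → JV
JV → TN
TN → LV
LV → KZ
KZ → AY
AY → SW
SW → MZ
MZ → CG
CG → OS
OS → OT
OT → WZ
OS → VB
VB → XV

DE, AJ, MI, JV, TN, LV, KZ, AY, SW, MZ, CG, OS, OT, WZ, VB, XV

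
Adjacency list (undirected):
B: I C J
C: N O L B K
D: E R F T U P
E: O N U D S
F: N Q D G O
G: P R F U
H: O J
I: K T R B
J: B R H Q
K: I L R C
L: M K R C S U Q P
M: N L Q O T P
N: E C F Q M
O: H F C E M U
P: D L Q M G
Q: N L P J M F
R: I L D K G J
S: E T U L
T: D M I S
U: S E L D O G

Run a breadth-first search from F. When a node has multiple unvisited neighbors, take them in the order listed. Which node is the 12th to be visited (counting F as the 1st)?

J

Visit F; enqueue N, Q, D, G, O → queue [N, Q, D, G, O]
Visit N; enqueue E, C, M → queue [Q, D, G, O, E, C, M]
Visit Q; enqueue L, P, J → queue [D, G, O, E, C, M, L, P, J]
Visit D; enqueue R, T, U → queue [G, O, E, C, M, L, P, J, R, T, U]
Visit G → queue [O, E, C, M, L, P, J, R, T, U]
Visit O; enqueue H → queue [E, C, M, L, P, J, R, T, U, H]
Visit E; enqueue S → queue [C, M, L, P, J, R, T, U, H, S]
Visit C; enqueue B, K → queue [M, L, P, J, R, T, U, H, S, B, K]
Visit M → queue [L, P, J, R, T, U, H, S, B, K]
Visit L → queue [P, J, R, T, U, H, S, B, K]
Visit P → queue [J, R, T, U, H, S, B, K]
Visit J → queue [R, T, U, H, S, B, K]
Visit R; enqueue I → queue [T, U, H, S, B, K, I]
Visit T → queue [U, H, S, B, K, I]
Visit U → queue [H, S, B, K, I]
Visit H → queue [S, B, K, I]
Visit S → queue [B, K, I]
Visit B → queue [K, I]
Visit K → queue [I]
Visit I → queue []

Visit order: F, N, Q, D, G, O, E, C, M, L, P, J, R, T, U, H, S, B, K, I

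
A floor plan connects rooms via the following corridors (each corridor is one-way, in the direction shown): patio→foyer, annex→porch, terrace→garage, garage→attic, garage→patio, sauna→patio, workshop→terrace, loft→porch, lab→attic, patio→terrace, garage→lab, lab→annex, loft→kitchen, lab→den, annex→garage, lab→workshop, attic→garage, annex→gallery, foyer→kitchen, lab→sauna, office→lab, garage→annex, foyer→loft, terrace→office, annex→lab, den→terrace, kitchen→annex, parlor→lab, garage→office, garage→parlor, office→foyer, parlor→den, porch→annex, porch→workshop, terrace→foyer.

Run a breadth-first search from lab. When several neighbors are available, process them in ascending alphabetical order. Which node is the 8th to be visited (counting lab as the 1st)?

garage

Visit lab; enqueue annex, attic, den, sauna, workshop → queue [annex, attic, den, sauna, workshop]
Visit annex; enqueue gallery, garage, porch → queue [attic, den, sauna, workshop, gallery, garage, porch]
Visit attic → queue [den, sauna, workshop, gallery, garage, porch]
Visit den; enqueue terrace → queue [sauna, workshop, gallery, garage, porch, terrace]
Visit sauna; enqueue patio → queue [workshop, gallery, garage, porch, terrace, patio]
Visit workshop → queue [gallery, garage, porch, terrace, patio]
Visit gallery → queue [garage, porch, terrace, patio]
Visit garage; enqueue office, parlor → queue [porch, terrace, patio, office, parlor]
Visit porch → queue [terrace, patio, office, parlor]
Visit terrace; enqueue foyer → queue [patio, office, parlor, foyer]
Visit patio → queue [office, parlor, foyer]
Visit office → queue [parlor, foyer]
Visit parlor → queue [foyer]
Visit foyer; enqueue kitchen, loft → queue [kitchen, loft]
Visit kitchen → queue [loft]
Visit loft → queue []

Visit order: lab, annex, attic, den, sauna, workshop, gallery, garage, porch, terrace, patio, office, parlor, foyer, kitchen, loft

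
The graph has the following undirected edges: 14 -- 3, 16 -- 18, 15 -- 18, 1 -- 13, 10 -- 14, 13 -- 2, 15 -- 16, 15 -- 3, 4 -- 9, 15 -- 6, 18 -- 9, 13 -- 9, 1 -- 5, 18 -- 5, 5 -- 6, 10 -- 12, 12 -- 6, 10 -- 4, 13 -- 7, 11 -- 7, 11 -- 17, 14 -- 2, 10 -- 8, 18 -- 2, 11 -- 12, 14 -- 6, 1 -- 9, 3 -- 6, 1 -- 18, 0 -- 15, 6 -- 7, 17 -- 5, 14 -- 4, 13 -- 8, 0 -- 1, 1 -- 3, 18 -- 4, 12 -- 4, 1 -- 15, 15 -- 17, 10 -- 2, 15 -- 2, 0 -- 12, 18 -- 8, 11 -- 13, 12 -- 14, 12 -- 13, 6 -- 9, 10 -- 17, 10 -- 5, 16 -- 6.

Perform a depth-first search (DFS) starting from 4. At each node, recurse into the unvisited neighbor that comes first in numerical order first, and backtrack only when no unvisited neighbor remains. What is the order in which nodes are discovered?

Visit 4
4 → 9
9 → 1
1 → 0
0 → 12
12 → 6
6 → 3
3 → 14
14 → 2
2 → 10
10 → 5
5 → 17
17 → 11
11 → 7
7 → 13
13 → 8
8 → 18
18 → 15
15 → 16

4 -> 9 -> 1 -> 0 -> 12 -> 6 -> 3 -> 14 -> 2 -> 10 -> 5 -> 17 -> 11 -> 7 -> 13 -> 8 -> 18 -> 15 -> 16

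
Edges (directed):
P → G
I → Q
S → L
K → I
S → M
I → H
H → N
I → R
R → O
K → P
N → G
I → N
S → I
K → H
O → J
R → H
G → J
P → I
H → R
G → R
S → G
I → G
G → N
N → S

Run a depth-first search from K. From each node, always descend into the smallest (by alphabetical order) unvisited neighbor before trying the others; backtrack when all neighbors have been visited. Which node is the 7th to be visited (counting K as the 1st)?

Visit K
K → H
H → N
N → G
G → J
G → R
R → O
N → S
S → I
I → Q
S → L
S → M
K → P

Visit order: K, H, N, G, J, R, O, S, I, Q, L, M, P

O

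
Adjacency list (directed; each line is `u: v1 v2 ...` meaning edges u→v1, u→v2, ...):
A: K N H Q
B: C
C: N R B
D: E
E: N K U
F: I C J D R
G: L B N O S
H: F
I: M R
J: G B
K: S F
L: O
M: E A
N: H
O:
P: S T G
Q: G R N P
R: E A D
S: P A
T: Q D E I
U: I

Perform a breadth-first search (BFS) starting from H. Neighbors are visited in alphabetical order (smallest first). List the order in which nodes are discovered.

Visit H; enqueue F → queue [F]
Visit F; enqueue C, D, I, J, R → queue [C, D, I, J, R]
Visit C; enqueue B, N → queue [D, I, J, R, B, N]
Visit D; enqueue E → queue [I, J, R, B, N, E]
Visit I; enqueue M → queue [J, R, B, N, E, M]
Visit J; enqueue G → queue [R, B, N, E, M, G]
Visit R; enqueue A → queue [B, N, E, M, G, A]
Visit B → queue [N, E, M, G, A]
Visit N → queue [E, M, G, A]
Visit E; enqueue K, U → queue [M, G, A, K, U]
Visit M → queue [G, A, K, U]
Visit G; enqueue L, O, S → queue [A, K, U, L, O, S]
Visit A; enqueue Q → queue [K, U, L, O, S, Q]
Visit K → queue [U, L, O, S, Q]
Visit U → queue [L, O, S, Q]
Visit L → queue [O, S, Q]
Visit O → queue [S, Q]
Visit S; enqueue P → queue [Q, P]
Visit Q → queue [P]
Visit P; enqueue T → queue [T]
Visit T → queue []

H, F, C, D, I, J, R, B, N, E, M, G, A, K, U, L, O, S, Q, P, T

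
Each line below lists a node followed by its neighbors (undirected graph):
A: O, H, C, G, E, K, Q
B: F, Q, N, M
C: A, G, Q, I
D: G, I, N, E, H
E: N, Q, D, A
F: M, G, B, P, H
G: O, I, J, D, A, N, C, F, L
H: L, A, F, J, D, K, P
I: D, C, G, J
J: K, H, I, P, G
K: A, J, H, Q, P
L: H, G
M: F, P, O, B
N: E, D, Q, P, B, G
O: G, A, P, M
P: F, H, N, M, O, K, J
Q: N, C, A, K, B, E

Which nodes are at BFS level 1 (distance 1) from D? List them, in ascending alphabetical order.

Level 0: D
Level 1: E, G, H, I, N
Level 2: A, B, C, F, J, K, L, O, P, Q
Level 3: M

E, G, H, I, N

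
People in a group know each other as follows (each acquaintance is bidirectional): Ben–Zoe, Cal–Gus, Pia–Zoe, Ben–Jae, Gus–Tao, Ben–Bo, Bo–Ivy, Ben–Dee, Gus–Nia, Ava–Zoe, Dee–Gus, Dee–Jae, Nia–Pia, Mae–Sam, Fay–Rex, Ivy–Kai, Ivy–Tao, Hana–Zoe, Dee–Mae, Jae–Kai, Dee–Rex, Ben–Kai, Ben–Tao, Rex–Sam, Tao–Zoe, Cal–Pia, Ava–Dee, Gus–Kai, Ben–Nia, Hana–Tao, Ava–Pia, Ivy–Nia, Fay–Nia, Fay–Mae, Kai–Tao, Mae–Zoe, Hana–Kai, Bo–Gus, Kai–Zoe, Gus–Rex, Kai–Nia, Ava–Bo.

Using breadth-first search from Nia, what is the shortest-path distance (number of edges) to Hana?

2

Level 0: Nia
Level 1: Ben, Fay, Gus, Ivy, Kai, Pia
Level 2: Ava, Bo, Cal, Dee, Hana, Jae, Mae, Rex, Tao, Zoe
Level 3: Sam
Hana first appears at level 2.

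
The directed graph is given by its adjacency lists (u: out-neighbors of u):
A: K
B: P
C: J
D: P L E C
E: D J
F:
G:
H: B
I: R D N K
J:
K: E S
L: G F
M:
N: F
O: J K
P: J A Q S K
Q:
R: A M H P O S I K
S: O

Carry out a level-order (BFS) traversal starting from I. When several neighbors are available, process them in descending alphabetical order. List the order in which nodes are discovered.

I -> R -> N -> K -> D -> S -> P -> O -> M -> H -> A -> F -> E -> L -> C -> Q -> J -> B -> G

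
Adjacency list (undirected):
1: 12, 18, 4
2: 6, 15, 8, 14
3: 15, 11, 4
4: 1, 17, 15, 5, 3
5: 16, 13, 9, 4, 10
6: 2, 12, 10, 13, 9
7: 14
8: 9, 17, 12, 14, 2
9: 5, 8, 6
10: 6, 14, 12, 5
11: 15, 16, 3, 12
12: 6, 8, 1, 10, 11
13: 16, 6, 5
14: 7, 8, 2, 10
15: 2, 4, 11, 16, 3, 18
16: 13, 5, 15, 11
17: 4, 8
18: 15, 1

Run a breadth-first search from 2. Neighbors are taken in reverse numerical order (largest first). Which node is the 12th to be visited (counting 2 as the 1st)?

7

Visit 2; enqueue 15, 14, 8, 6 → queue [15, 14, 8, 6]
Visit 15; enqueue 18, 16, 11, 4, 3 → queue [14, 8, 6, 18, 16, 11, 4, 3]
Visit 14; enqueue 10, 7 → queue [8, 6, 18, 16, 11, 4, 3, 10, 7]
Visit 8; enqueue 17, 12, 9 → queue [6, 18, 16, 11, 4, 3, 10, 7, 17, 12, 9]
Visit 6; enqueue 13 → queue [18, 16, 11, 4, 3, 10, 7, 17, 12, 9, 13]
Visit 18; enqueue 1 → queue [16, 11, 4, 3, 10, 7, 17, 12, 9, 13, 1]
Visit 16; enqueue 5 → queue [11, 4, 3, 10, 7, 17, 12, 9, 13, 1, 5]
Visit 11 → queue [4, 3, 10, 7, 17, 12, 9, 13, 1, 5]
Visit 4 → queue [3, 10, 7, 17, 12, 9, 13, 1, 5]
Visit 3 → queue [10, 7, 17, 12, 9, 13, 1, 5]
Visit 10 → queue [7, 17, 12, 9, 13, 1, 5]
Visit 7 → queue [17, 12, 9, 13, 1, 5]
Visit 17 → queue [12, 9, 13, 1, 5]
Visit 12 → queue [9, 13, 1, 5]
Visit 9 → queue [13, 1, 5]
Visit 13 → queue [1, 5]
Visit 1 → queue [5]
Visit 5 → queue []

Visit order: 2, 15, 14, 8, 6, 18, 16, 11, 4, 3, 10, 7, 17, 12, 9, 13, 1, 5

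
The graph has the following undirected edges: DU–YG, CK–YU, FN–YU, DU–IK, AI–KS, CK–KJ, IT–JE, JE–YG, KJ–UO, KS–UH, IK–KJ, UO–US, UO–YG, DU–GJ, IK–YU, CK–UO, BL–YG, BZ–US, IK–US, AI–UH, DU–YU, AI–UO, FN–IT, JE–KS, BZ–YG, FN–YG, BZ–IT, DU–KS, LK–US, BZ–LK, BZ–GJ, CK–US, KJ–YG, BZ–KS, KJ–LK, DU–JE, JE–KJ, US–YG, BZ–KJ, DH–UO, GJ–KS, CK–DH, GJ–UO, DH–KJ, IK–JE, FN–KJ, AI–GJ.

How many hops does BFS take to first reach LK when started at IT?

2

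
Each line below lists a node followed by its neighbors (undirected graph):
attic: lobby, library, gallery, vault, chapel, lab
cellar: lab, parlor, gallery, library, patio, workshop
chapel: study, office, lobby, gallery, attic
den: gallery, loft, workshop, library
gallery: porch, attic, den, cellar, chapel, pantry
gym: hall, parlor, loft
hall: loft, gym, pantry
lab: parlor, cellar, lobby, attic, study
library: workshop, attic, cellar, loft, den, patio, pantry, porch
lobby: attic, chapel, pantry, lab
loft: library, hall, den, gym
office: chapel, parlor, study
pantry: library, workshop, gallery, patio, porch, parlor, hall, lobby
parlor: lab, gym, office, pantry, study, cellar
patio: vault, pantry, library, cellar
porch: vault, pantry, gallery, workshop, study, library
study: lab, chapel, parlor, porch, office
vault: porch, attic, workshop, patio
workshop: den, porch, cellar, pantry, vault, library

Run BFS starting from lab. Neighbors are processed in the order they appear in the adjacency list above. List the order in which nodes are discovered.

lab → parlor → cellar → lobby → attic → study → gym → office → pantry → gallery → library → patio → workshop → chapel → vault → porch → hall → loft → den

Visit lab; enqueue parlor, cellar, lobby, attic, study → queue [parlor, cellar, lobby, attic, study]
Visit parlor; enqueue gym, office, pantry → queue [cellar, lobby, attic, study, gym, office, pantry]
Visit cellar; enqueue gallery, library, patio, workshop → queue [lobby, attic, study, gym, office, pantry, gallery, library, patio, workshop]
Visit lobby; enqueue chapel → queue [attic, study, gym, office, pantry, gallery, library, patio, workshop, chapel]
Visit attic; enqueue vault → queue [study, gym, office, pantry, gallery, library, patio, workshop, chapel, vault]
Visit study; enqueue porch → queue [gym, office, pantry, gallery, library, patio, workshop, chapel, vault, porch]
Visit gym; enqueue hall, loft → queue [office, pantry, gallery, library, patio, workshop, chapel, vault, porch, hall, loft]
Visit office → queue [pantry, gallery, library, patio, workshop, chapel, vault, porch, hall, loft]
Visit pantry → queue [gallery, library, patio, workshop, chapel, vault, porch, hall, loft]
Visit gallery; enqueue den → queue [library, patio, workshop, chapel, vault, porch, hall, loft, den]
Visit library → queue [patio, workshop, chapel, vault, porch, hall, loft, den]
Visit patio → queue [workshop, chapel, vault, porch, hall, loft, den]
Visit workshop → queue [chapel, vault, porch, hall, loft, den]
Visit chapel → queue [vault, porch, hall, loft, den]
Visit vault → queue [porch, hall, loft, den]
Visit porch → queue [hall, loft, den]
Visit hall → queue [loft, den]
Visit loft → queue [den]
Visit den → queue []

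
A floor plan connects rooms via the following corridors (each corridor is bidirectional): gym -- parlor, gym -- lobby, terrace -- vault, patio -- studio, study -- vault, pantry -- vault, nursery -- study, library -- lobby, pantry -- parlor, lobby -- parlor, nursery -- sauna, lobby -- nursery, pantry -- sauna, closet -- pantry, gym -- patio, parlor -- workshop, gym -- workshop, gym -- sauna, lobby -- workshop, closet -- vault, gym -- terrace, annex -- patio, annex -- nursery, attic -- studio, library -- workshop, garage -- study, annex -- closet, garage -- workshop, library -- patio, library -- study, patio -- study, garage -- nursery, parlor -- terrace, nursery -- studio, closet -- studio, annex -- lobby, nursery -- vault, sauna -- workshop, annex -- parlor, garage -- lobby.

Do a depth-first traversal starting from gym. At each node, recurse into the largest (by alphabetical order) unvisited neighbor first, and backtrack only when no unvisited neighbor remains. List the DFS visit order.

Visit gym
gym → workshop
workshop → sauna
sauna → pantry
pantry → vault
vault → terrace
terrace → parlor
parlor → lobby
lobby → nursery
nursery → study
study → patio
patio → studio
studio → closet
closet → annex
studio → attic
patio → library
study → garage

gym → workshop → sauna → pantry → vault → terrace → parlor → lobby → nursery → study → patio → studio → closet → annex → attic → library → garage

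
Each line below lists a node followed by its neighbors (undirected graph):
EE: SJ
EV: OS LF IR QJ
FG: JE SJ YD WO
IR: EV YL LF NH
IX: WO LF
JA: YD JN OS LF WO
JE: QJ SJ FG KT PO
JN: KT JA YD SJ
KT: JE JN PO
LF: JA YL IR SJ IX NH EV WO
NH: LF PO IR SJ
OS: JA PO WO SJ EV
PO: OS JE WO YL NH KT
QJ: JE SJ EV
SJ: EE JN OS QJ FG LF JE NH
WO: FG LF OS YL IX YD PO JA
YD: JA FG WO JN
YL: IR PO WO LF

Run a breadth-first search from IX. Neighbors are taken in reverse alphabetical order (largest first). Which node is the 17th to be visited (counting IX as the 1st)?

QJ

Visit IX; enqueue WO, LF → queue [WO, LF]
Visit WO; enqueue YL, YD, PO, OS, JA, FG → queue [LF, YL, YD, PO, OS, JA, FG]
Visit LF; enqueue SJ, NH, IR, EV → queue [YL, YD, PO, OS, JA, FG, SJ, NH, IR, EV]
Visit YL → queue [YD, PO, OS, JA, FG, SJ, NH, IR, EV]
Visit YD; enqueue JN → queue [PO, OS, JA, FG, SJ, NH, IR, EV, JN]
Visit PO; enqueue KT, JE → queue [OS, JA, FG, SJ, NH, IR, EV, JN, KT, JE]
Visit OS → queue [JA, FG, SJ, NH, IR, EV, JN, KT, JE]
Visit JA → queue [FG, SJ, NH, IR, EV, JN, KT, JE]
Visit FG → queue [SJ, NH, IR, EV, JN, KT, JE]
Visit SJ; enqueue QJ, EE → queue [NH, IR, EV, JN, KT, JE, QJ, EE]
Visit NH → queue [IR, EV, JN, KT, JE, QJ, EE]
Visit IR → queue [EV, JN, KT, JE, QJ, EE]
Visit EV → queue [JN, KT, JE, QJ, EE]
Visit JN → queue [KT, JE, QJ, EE]
Visit KT → queue [JE, QJ, EE]
Visit JE → queue [QJ, EE]
Visit QJ → queue [EE]
Visit EE → queue []

Visit order: IX, WO, LF, YL, YD, PO, OS, JA, FG, SJ, NH, IR, EV, JN, KT, JE, QJ, EE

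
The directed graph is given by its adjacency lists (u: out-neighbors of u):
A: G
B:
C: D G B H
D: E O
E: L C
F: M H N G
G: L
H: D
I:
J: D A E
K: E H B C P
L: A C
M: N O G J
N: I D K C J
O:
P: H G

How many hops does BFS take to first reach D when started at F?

2

Level 0: F
Level 1: G, H, M, N
Level 2: C, D, I, J, K, L, O
Level 3: A, B, E, P
D first appears at level 2.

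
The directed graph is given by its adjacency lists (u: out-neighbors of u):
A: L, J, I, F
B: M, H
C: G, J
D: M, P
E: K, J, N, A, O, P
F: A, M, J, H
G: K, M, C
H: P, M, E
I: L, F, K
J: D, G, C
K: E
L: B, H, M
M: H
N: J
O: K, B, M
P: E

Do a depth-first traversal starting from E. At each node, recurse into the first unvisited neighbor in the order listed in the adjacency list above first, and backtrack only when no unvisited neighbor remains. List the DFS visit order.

Visit E
E → K
E → J
J → D
D → M
M → H
H → P
J → G
G → C
E → N
E → A
A → L
L → B
A → I
I → F
E → O

E, K, J, D, M, H, P, G, C, N, A, L, B, I, F, O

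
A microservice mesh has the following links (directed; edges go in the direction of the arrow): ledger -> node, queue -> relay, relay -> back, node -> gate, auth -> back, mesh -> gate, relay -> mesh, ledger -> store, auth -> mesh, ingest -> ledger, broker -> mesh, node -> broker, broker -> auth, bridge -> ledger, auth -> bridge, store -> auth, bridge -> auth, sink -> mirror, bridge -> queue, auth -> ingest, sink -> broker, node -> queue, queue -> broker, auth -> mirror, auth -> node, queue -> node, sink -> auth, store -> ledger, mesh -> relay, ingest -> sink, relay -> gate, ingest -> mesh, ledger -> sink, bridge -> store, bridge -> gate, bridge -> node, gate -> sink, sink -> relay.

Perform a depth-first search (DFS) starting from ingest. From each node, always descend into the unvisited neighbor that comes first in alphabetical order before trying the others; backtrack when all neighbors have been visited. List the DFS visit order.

Visit ingest
ingest → ledger
ledger → node
node → broker
broker → auth
auth → back
auth → bridge
bridge → gate
gate → sink
sink → mirror
sink → relay
relay → mesh
bridge → queue
bridge → store

ingest, ledger, node, broker, auth, back, bridge, gate, sink, mirror, relay, mesh, queue, store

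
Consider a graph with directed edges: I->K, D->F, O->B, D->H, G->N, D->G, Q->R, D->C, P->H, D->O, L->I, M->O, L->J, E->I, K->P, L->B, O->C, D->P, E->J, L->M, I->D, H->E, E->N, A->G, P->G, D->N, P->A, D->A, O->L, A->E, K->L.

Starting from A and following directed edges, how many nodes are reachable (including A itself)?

BFS from A visits: A, G, E, N, J, I, K, D, P, L, O, H, F, C, M, B
Reachable nodes: 16 of 18 total.

16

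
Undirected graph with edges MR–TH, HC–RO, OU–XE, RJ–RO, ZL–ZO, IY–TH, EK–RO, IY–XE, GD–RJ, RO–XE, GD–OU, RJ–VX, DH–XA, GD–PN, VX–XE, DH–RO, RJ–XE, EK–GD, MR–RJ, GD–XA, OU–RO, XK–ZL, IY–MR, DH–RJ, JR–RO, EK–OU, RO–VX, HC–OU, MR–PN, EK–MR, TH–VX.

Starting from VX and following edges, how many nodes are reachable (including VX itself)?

BFS from VX visits: VX, XE, TH, RO, RJ, OU, IY, MR, JR, HC, EK, DH, GD, PN, XA
Reachable nodes: 15 of 18 total.

15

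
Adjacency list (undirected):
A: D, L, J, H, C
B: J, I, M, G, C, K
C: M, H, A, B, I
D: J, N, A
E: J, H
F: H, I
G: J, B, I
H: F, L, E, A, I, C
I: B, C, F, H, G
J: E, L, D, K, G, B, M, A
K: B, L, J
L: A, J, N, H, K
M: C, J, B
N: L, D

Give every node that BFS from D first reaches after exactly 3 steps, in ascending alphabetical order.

F, I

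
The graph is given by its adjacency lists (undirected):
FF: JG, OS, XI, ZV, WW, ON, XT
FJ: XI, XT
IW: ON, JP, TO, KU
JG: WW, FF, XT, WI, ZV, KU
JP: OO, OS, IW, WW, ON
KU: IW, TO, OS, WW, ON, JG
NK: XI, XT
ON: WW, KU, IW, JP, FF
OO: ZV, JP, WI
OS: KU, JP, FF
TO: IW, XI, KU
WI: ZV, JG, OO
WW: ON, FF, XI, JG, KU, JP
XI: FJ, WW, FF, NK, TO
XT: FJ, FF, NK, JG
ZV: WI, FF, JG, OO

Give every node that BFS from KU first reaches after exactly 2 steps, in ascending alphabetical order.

FF, JP, WI, XI, XT, ZV

Level 0: KU
Level 1: IW, JG, ON, OS, TO, WW
Level 2: FF, JP, WI, XI, XT, ZV
Level 3: FJ, NK, OO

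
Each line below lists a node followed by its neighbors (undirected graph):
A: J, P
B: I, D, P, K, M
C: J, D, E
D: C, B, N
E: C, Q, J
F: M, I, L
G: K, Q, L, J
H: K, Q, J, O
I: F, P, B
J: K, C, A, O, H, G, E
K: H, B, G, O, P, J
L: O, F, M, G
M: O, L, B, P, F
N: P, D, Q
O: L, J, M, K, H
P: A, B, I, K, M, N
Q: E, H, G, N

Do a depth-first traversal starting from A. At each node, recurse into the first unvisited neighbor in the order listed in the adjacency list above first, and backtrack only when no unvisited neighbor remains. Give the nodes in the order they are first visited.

Visit A
A → J
J → K
K → H
H → Q
Q → E
E → C
C → D
D → B
B → I
I → F
F → M
M → O
O → L
L → G
M → P
P → N

A J K H Q E C D B I F M O L G P N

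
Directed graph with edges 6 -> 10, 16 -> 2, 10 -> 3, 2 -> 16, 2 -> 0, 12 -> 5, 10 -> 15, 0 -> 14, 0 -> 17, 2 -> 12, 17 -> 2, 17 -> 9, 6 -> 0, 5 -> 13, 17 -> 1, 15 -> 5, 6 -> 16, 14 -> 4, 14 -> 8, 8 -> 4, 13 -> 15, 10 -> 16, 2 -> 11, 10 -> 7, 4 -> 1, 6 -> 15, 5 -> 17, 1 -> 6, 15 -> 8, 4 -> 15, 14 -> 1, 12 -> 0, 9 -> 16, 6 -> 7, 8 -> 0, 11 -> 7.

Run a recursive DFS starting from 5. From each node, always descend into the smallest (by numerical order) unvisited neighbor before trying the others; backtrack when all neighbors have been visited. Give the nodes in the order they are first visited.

5, 13, 15, 8, 0, 14, 1, 6, 7, 10, 3, 16, 2, 11, 12, 4, 17, 9

Visit 5
5 → 13
13 → 15
15 → 8
8 → 0
0 → 14
14 → 1
1 → 6
6 → 7
6 → 10
10 → 3
10 → 16
16 → 2
2 → 11
2 → 12
14 → 4
0 → 17
17 → 9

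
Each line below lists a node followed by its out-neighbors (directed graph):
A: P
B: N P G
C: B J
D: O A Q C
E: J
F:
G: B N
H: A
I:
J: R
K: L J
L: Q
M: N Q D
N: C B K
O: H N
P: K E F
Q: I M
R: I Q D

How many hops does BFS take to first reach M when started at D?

Level 0: D
Level 1: A, C, O, Q
Level 2: B, H, I, J, M, N, P
Level 3: E, F, G, K, R
Level 4: L
M first appears at level 2.

2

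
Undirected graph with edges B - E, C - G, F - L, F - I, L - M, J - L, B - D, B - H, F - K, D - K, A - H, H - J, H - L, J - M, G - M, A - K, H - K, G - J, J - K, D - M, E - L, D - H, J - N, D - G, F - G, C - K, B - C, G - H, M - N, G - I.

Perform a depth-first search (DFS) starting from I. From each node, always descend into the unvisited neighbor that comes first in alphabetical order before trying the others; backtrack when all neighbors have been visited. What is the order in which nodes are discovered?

Visit I
I → F
F → G
G → C
C → B
B → D
D → H
H → A
A → K
K → J
J → L
L → E
L → M
M → N

I F G C B D H A K J L E M N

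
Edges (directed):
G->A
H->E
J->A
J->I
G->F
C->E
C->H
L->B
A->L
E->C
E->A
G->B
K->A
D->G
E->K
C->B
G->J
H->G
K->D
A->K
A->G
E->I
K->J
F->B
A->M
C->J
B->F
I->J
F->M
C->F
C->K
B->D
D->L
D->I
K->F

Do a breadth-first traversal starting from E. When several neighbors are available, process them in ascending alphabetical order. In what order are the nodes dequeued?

E A C I K G L M B F H J D

Visit E; enqueue A, C, I, K → queue [A, C, I, K]
Visit A; enqueue G, L, M → queue [C, I, K, G, L, M]
Visit C; enqueue B, F, H, J → queue [I, K, G, L, M, B, F, H, J]
Visit I → queue [K, G, L, M, B, F, H, J]
Visit K; enqueue D → queue [G, L, M, B, F, H, J, D]
Visit G → queue [L, M, B, F, H, J, D]
Visit L → queue [M, B, F, H, J, D]
Visit M → queue [B, F, H, J, D]
Visit B → queue [F, H, J, D]
Visit F → queue [H, J, D]
Visit H → queue [J, D]
Visit J → queue [D]
Visit D → queue []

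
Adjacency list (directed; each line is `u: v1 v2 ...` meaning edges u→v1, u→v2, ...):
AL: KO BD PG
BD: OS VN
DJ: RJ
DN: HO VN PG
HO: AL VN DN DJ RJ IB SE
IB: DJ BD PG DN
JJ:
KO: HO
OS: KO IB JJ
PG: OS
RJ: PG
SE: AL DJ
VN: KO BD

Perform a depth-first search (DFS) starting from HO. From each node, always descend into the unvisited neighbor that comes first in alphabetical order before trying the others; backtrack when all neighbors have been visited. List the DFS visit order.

Visit HO
HO → AL
AL → BD
BD → OS
OS → IB
IB → DJ
DJ → RJ
RJ → PG
IB → DN
DN → VN
VN → KO
OS → JJ
HO → SE

HO, AL, BD, OS, IB, DJ, RJ, PG, DN, VN, KO, JJ, SE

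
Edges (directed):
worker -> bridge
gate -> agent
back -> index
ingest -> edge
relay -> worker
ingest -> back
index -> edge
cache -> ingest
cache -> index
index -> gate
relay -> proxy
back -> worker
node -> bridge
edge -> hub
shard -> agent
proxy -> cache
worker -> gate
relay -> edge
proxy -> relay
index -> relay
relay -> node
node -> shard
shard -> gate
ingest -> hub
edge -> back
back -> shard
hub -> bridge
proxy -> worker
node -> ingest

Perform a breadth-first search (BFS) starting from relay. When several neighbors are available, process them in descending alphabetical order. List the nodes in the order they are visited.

relay → worker → proxy → node → edge → gate → bridge → cache → shard → ingest → hub → back → agent → index

Visit relay; enqueue worker, proxy, node, edge → queue [worker, proxy, node, edge]
Visit worker; enqueue gate, bridge → queue [proxy, node, edge, gate, bridge]
Visit proxy; enqueue cache → queue [node, edge, gate, bridge, cache]
Visit node; enqueue shard, ingest → queue [edge, gate, bridge, cache, shard, ingest]
Visit edge; enqueue hub, back → queue [gate, bridge, cache, shard, ingest, hub, back]
Visit gate; enqueue agent → queue [bridge, cache, shard, ingest, hub, back, agent]
Visit bridge → queue [cache, shard, ingest, hub, back, agent]
Visit cache; enqueue index → queue [shard, ingest, hub, back, agent, index]
Visit shard → queue [ingest, hub, back, agent, index]
Visit ingest → queue [hub, back, agent, index]
Visit hub → queue [back, agent, index]
Visit back → queue [agent, index]
Visit agent → queue [index]
Visit index → queue []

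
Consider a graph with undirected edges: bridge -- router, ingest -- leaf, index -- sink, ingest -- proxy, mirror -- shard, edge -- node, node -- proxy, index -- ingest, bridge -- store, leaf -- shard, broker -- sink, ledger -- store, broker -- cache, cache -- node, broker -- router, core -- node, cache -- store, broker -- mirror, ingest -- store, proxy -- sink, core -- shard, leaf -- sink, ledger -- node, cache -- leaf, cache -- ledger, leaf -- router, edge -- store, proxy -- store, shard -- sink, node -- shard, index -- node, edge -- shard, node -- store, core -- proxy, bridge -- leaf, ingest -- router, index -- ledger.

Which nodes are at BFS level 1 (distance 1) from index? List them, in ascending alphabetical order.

ingest, ledger, node, sink

Level 0: index
Level 1: ingest, ledger, node, sink
Level 2: broker, cache, core, edge, leaf, proxy, router, shard, store
Level 3: bridge, mirror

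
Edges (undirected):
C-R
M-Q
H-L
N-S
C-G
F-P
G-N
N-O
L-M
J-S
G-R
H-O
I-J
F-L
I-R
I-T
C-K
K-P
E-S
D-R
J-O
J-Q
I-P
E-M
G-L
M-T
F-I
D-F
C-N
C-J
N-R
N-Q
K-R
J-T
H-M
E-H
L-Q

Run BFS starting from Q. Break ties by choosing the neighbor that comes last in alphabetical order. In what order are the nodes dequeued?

Q -> N -> M -> L -> J -> S -> R -> O -> G -> C -> T -> H -> E -> F -> I -> K -> D -> P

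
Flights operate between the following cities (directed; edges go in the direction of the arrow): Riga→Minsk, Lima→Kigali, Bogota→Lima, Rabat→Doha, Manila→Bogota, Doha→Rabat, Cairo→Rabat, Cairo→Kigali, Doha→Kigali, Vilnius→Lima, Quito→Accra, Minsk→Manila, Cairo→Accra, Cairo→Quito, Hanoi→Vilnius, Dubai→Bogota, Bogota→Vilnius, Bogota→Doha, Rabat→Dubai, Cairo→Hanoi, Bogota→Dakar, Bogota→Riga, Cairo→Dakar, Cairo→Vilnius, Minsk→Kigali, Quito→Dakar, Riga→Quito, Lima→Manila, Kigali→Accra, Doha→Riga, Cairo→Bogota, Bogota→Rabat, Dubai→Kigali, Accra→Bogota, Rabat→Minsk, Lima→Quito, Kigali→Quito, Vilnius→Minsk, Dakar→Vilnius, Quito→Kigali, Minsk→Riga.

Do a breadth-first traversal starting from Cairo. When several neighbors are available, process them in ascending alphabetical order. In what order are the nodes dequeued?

Cairo, Accra, Bogota, Dakar, Hanoi, Kigali, Quito, Rabat, Vilnius, Doha, Lima, Riga, Dubai, Minsk, Manila

Visit Cairo; enqueue Accra, Bogota, Dakar, Hanoi, Kigali, Quito, Rabat, Vilnius → queue [Accra, Bogota, Dakar, Hanoi, Kigali, Quito, Rabat, Vilnius]
Visit Accra → queue [Bogota, Dakar, Hanoi, Kigali, Quito, Rabat, Vilnius]
Visit Bogota; enqueue Doha, Lima, Riga → queue [Dakar, Hanoi, Kigali, Quito, Rabat, Vilnius, Doha, Lima, Riga]
Visit Dakar → queue [Hanoi, Kigali, Quito, Rabat, Vilnius, Doha, Lima, Riga]
Visit Hanoi → queue [Kigali, Quito, Rabat, Vilnius, Doha, Lima, Riga]
Visit Kigali → queue [Quito, Rabat, Vilnius, Doha, Lima, Riga]
Visit Quito → queue [Rabat, Vilnius, Doha, Lima, Riga]
Visit Rabat; enqueue Dubai, Minsk → queue [Vilnius, Doha, Lima, Riga, Dubai, Minsk]
Visit Vilnius → queue [Doha, Lima, Riga, Dubai, Minsk]
Visit Doha → queue [Lima, Riga, Dubai, Minsk]
Visit Lima; enqueue Manila → queue [Riga, Dubai, Minsk, Manila]
Visit Riga → queue [Dubai, Minsk, Manila]
Visit Dubai → queue [Minsk, Manila]
Visit Minsk → queue [Manila]
Visit Manila → queue []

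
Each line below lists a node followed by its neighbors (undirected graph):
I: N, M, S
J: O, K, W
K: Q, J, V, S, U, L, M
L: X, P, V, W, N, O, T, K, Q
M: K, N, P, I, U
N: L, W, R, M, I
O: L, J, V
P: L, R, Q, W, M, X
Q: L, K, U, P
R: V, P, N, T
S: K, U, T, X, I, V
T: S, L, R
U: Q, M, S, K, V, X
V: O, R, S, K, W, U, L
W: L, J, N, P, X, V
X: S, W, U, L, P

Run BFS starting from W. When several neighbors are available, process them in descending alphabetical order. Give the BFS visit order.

Visit W; enqueue X, V, P, N, L, J → queue [X, V, P, N, L, J]
Visit X; enqueue U, S → queue [V, P, N, L, J, U, S]
Visit V; enqueue R, O, K → queue [P, N, L, J, U, S, R, O, K]
Visit P; enqueue Q, M → queue [N, L, J, U, S, R, O, K, Q, M]
Visit N; enqueue I → queue [L, J, U, S, R, O, K, Q, M, I]
Visit L; enqueue T → queue [J, U, S, R, O, K, Q, M, I, T]
Visit J → queue [U, S, R, O, K, Q, M, I, T]
Visit U → queue [S, R, O, K, Q, M, I, T]
Visit S → queue [R, O, K, Q, M, I, T]
Visit R → queue [O, K, Q, M, I, T]
Visit O → queue [K, Q, M, I, T]
Visit K → queue [Q, M, I, T]
Visit Q → queue [M, I, T]
Visit M → queue [I, T]
Visit I → queue [T]
Visit T → queue []

W, X, V, P, N, L, J, U, S, R, O, K, Q, M, I, T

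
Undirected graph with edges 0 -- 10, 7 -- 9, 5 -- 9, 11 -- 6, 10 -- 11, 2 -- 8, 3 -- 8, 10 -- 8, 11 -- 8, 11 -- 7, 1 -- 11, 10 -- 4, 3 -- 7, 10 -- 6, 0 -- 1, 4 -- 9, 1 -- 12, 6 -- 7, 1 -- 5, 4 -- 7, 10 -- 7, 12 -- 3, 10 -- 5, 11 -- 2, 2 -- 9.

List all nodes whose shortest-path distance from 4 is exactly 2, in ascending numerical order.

0, 2, 3, 5, 6, 8, 11

Level 0: 4
Level 1: 7, 9, 10
Level 2: 0, 2, 3, 5, 6, 8, 11
Level 3: 1, 12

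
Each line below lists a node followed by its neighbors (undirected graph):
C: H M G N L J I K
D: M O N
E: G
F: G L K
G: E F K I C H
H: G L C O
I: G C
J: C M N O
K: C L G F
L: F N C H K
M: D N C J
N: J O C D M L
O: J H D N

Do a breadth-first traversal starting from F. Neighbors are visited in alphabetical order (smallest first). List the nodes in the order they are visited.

Visit F; enqueue G, K, L → queue [G, K, L]
Visit G; enqueue C, E, H, I → queue [K, L, C, E, H, I]
Visit K → queue [L, C, E, H, I]
Visit L; enqueue N → queue [C, E, H, I, N]
Visit C; enqueue J, M → queue [E, H, I, N, J, M]
Visit E → queue [H, I, N, J, M]
Visit H; enqueue O → queue [I, N, J, M, O]
Visit I → queue [N, J, M, O]
Visit N; enqueue D → queue [J, M, O, D]
Visit J → queue [M, O, D]
Visit M → queue [O, D]
Visit O → queue [D]
Visit D → queue []

F, G, K, L, C, E, H, I, N, J, M, O, D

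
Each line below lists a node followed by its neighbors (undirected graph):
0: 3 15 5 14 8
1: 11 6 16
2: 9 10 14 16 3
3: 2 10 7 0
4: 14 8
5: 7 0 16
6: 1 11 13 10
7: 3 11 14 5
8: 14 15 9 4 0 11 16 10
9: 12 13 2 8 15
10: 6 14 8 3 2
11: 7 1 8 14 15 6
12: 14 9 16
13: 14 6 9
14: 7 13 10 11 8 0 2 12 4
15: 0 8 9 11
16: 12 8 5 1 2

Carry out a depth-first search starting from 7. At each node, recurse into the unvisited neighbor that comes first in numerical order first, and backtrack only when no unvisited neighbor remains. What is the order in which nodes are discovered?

Visit 7
7 → 3
3 → 0
0 → 5
5 → 16
16 → 1
1 → 6
6 → 10
10 → 2
2 → 9
9 → 8
8 → 4
4 → 14
14 → 11
11 → 15
14 → 12
14 → 13

7 -> 3 -> 0 -> 5 -> 16 -> 1 -> 6 -> 10 -> 2 -> 9 -> 8 -> 4 -> 14 -> 11 -> 15 -> 12 -> 13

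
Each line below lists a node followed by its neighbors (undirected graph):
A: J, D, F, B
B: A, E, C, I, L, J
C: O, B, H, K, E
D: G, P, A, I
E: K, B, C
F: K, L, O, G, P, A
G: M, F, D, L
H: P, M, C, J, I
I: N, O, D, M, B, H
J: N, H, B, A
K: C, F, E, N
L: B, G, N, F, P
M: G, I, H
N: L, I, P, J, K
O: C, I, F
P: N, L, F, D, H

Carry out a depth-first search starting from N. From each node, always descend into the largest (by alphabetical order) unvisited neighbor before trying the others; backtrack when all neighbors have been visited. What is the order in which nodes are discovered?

N, P, L, G, M, I, O, F, K, E, C, H, J, B, A, D

Visit N
N → P
P → L
L → G
G → M
M → I
I → O
O → F
F → K
K → E
E → C
C → H
H → J
J → B
B → A
A → D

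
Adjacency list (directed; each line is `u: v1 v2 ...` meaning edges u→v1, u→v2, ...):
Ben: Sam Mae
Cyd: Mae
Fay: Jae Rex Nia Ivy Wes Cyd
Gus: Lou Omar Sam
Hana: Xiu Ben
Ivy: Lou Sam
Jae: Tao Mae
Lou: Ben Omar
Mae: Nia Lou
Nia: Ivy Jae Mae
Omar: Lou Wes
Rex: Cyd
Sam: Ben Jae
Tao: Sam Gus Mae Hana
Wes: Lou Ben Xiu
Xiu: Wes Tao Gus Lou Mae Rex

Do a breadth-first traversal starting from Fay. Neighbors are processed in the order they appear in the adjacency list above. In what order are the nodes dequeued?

Visit Fay; enqueue Jae, Rex, Nia, Ivy, Wes, Cyd → queue [Jae, Rex, Nia, Ivy, Wes, Cyd]
Visit Jae; enqueue Tao, Mae → queue [Rex, Nia, Ivy, Wes, Cyd, Tao, Mae]
Visit Rex → queue [Nia, Ivy, Wes, Cyd, Tao, Mae]
Visit Nia → queue [Ivy, Wes, Cyd, Tao, Mae]
Visit Ivy; enqueue Lou, Sam → queue [Wes, Cyd, Tao, Mae, Lou, Sam]
Visit Wes; enqueue Ben, Xiu → queue [Cyd, Tao, Mae, Lou, Sam, Ben, Xiu]
Visit Cyd → queue [Tao, Mae, Lou, Sam, Ben, Xiu]
Visit Tao; enqueue Gus, Hana → queue [Mae, Lou, Sam, Ben, Xiu, Gus, Hana]
Visit Mae → queue [Lou, Sam, Ben, Xiu, Gus, Hana]
Visit Lou; enqueue Omar → queue [Sam, Ben, Xiu, Gus, Hana, Omar]
Visit Sam → queue [Ben, Xiu, Gus, Hana, Omar]
Visit Ben → queue [Xiu, Gus, Hana, Omar]
Visit Xiu → queue [Gus, Hana, Omar]
Visit Gus → queue [Hana, Omar]
Visit Hana → queue [Omar]
Visit Omar → queue []

Fay Jae Rex Nia Ivy Wes Cyd Tao Mae Lou Sam Ben Xiu Gus Hana Omar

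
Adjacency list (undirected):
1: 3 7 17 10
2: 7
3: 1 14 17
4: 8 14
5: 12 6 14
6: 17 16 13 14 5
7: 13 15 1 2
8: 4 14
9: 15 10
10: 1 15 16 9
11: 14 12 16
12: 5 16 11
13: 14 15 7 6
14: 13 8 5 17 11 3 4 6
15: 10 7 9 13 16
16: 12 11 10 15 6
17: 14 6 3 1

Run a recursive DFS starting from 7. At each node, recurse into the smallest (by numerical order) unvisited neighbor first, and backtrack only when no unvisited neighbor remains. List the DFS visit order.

Visit 7
7 → 1
1 → 3
3 → 14
14 → 4
4 → 8
14 → 5
5 → 6
6 → 13
13 → 15
15 → 9
9 → 10
10 → 16
16 → 11
11 → 12
6 → 17
7 → 2

7 → 1 → 3 → 14 → 4 → 8 → 5 → 6 → 13 → 15 → 9 → 10 → 16 → 11 → 12 → 17 → 2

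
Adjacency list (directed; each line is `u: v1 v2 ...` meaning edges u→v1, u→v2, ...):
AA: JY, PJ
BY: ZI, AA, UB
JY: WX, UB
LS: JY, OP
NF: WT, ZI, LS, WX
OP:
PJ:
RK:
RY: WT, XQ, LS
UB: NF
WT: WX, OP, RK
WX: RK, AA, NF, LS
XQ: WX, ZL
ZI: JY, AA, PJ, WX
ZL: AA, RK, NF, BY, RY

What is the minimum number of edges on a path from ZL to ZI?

2

Level 0: ZL
Level 1: AA, BY, NF, RK, RY
Level 2: JY, LS, PJ, UB, WT, WX, XQ, ZI
Level 3: OP
ZI first appears at level 2.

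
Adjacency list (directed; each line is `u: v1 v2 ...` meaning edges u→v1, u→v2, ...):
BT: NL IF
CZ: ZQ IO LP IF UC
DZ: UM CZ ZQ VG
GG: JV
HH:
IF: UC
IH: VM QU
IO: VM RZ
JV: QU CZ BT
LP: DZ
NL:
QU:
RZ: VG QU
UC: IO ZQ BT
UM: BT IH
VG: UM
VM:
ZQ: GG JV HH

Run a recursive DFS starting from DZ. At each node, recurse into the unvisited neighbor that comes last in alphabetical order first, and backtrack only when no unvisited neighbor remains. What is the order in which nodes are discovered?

DZ → ZQ → JV → QU → CZ → UC → IO → VM → RZ → VG → UM → IH → BT → NL → IF → LP → HH → GG

Visit DZ
DZ → ZQ
ZQ → JV
JV → QU
JV → CZ
CZ → UC
UC → IO
IO → VM
IO → RZ
RZ → VG
VG → UM
UM → IH
UM → BT
BT → NL
BT → IF
CZ → LP
ZQ → HH
ZQ → GG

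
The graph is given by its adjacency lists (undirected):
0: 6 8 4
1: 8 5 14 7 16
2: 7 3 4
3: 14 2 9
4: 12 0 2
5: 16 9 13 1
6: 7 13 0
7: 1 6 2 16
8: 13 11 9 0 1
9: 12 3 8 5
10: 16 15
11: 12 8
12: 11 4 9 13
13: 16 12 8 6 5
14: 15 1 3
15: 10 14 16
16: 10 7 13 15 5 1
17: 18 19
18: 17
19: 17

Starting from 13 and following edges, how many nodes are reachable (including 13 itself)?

17

BFS from 13 visits: 13, 16, 12, 8, 6, 5, 10, 7, 15, 1, 11, 4, 9, 0, 2, 14, 3
Reachable nodes: 17 of 20 total.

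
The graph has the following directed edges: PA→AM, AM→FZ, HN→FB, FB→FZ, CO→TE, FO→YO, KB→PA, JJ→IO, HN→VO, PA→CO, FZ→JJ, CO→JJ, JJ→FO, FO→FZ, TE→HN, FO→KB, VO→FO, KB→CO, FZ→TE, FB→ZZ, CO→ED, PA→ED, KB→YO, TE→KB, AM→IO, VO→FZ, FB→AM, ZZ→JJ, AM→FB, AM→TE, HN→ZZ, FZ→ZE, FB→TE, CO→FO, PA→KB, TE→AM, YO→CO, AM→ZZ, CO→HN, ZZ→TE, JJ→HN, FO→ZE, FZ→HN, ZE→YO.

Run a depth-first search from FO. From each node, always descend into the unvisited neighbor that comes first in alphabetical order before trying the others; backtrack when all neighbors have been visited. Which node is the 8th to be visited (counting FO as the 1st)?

KB

Visit FO
FO → FZ
FZ → HN
HN → FB
FB → AM
AM → IO
AM → TE
TE → KB
KB → CO
CO → ED
CO → JJ
KB → PA
KB → YO
AM → ZZ
HN → VO
FZ → ZE

Visit order: FO, FZ, HN, FB, AM, IO, TE, KB, CO, ED, JJ, PA, YO, ZZ, VO, ZE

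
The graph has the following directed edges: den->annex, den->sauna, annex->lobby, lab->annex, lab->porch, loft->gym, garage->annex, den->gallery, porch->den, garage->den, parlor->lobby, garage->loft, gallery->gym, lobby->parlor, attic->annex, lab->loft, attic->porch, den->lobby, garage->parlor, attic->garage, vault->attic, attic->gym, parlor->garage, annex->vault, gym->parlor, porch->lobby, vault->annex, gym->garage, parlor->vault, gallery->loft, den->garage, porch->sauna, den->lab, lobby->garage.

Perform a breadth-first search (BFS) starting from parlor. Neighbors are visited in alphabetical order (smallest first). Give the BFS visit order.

parlor -> garage -> lobby -> vault -> annex -> den -> loft -> attic -> gallery -> lab -> sauna -> gym -> porch

Visit parlor; enqueue garage, lobby, vault → queue [garage, lobby, vault]
Visit garage; enqueue annex, den, loft → queue [lobby, vault, annex, den, loft]
Visit lobby → queue [vault, annex, den, loft]
Visit vault; enqueue attic → queue [annex, den, loft, attic]
Visit annex → queue [den, loft, attic]
Visit den; enqueue gallery, lab, sauna → queue [loft, attic, gallery, lab, sauna]
Visit loft; enqueue gym → queue [attic, gallery, lab, sauna, gym]
Visit attic; enqueue porch → queue [gallery, lab, sauna, gym, porch]
Visit gallery → queue [lab, sauna, gym, porch]
Visit lab → queue [sauna, gym, porch]
Visit sauna → queue [gym, porch]
Visit gym → queue [porch]
Visit porch → queue []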